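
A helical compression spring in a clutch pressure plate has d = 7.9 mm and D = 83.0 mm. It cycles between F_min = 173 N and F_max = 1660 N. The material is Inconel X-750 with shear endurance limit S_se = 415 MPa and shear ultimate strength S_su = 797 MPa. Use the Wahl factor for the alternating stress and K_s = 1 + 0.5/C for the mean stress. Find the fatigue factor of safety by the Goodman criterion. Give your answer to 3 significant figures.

0.719

C = D/d = 83.0/7.9 = 10.5063; K_W = (4C−1)/(4C−4)+0.615/C = 1.1374; K_s = 1+0.5/C = 1.0476
F_a = (F_max−F_min)/2 = 743.5 N; F_m = (F_max+F_min)/2 = 916.5 N
τ_a = K_W·8F_aD/(πd³) = 1.1374 × 318.73 = 362.53 MPa
τ_m = K_s·8F_mD/(πd³) = 1.0476 × 392.89 = 411.59 MPa
Goodman: 1/n_f = τ_a/S_se + τ_m/S_su = 362.53/415 + 411.59/797 = 0.87356 + 0.51642 = 1.39
n_f = 1/1.39 = 0.7194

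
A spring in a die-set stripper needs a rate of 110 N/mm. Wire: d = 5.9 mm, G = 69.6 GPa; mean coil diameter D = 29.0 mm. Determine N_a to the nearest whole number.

N_a = Gd⁴/(8D³k) = (69.6×10³ × 5.9⁴)/(8 × 29.0³ × 110)
    = 8.43368e+07 / 2.14623e+07 = 3.93 → 4 coils

4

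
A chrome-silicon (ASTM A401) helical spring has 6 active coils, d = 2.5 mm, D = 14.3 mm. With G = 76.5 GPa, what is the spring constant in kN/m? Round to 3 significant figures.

k = Gd⁴/(8D³N_a) = (76.5×10³ × 2.5⁴) / (8 × 14.3³ × 6)
  = 2.98828e+06 / 140362 = 21.29 N/mm

21.3 kN/m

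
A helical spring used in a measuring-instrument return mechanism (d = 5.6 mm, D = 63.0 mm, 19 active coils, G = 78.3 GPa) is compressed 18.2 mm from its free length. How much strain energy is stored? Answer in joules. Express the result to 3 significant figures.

0.336 J

k = Gd⁴/(8D³N_a) = (78.3×10³)(5.6⁴)/(8·63.0³·19) = 2.026 N/mm
U = ½kδ² = 0.5 × 2.026 × 18.2² = 335.55 N·mm = 0.33555 J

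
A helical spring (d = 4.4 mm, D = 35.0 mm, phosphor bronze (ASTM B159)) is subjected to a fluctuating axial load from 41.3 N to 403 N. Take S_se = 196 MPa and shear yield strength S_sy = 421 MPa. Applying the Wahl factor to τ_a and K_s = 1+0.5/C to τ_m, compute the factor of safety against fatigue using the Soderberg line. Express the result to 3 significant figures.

C = D/d = 35.0/4.4 = 7.9545; K_W = (4C−1)/(4C−4)+0.615/C = 1.1852; K_s = 1+0.5/C = 1.0629
F_a = (F_max−F_min)/2 = 180.85 N; F_m = (F_max+F_min)/2 = 222.15 N
τ_a = K_W·8F_aD/(πd³) = 1.1852 × 189.22 = 224.26 MPa
τ_m = K_s·8F_mD/(πd³) = 1.0629 × 232.43 = 247.04 MPa
Soderberg: 1/n_f = τ_a/S_se + τ_m/S_sy = 224.26/196 + 247.04/421 = 1.14416 + 0.58680 = 1.731
n_f = 1/1.731 = 0.5777

0.578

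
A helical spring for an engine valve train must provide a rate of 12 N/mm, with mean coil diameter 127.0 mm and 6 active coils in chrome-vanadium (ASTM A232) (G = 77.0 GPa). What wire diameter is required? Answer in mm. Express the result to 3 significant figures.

d = (8D³N_a·k / G)^(1/4) = (8·127.0³·6·12 / (77.0×10³))^0.25
  = (15323)^0.25 = 11.1259 mm

11.1 mm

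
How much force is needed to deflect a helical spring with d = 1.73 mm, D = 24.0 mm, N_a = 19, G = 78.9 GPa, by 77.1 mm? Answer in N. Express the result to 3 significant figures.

k = Gd⁴/(8D³N_a) = (78.9×10³)(1.73⁴)/(8·24.0³·19) = 0.33634 N/mm
F = k·δ = 0.33634 × 77.1 = 25.932 N

25.9 N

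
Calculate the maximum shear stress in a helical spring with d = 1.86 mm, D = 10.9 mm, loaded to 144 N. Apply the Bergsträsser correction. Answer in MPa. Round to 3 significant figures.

Spring index C = D/d = 10.9/1.86 = 5.8602
K_B = (4C+2)/(4C−3) = 25.441/20.441 = 1.2446
τ₀ = 8FD/(πd³) = 8·144·10.9/(π·1.86³) = 12556.8/20.216 = 621.14 MPa
τ_max = K·τ₀ = 1.2446 × 621.14 = 773.08 MPa

773 MPa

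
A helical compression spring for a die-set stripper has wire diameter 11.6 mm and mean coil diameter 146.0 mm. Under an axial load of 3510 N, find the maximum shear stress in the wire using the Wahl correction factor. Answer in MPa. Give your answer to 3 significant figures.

Spring index C = D/d = 146.0/11.6 = 12.5862
K_W = (4C−1)/(4C−4) + 0.615/C = 49.345/46.345 + 0.0489 = 1.1136
τ₀ = 8FD/(πd³) = 8·3510·146.0/(π·11.6³) = 4.09968e+06/4903.7 = 836.04 MPa
τ_max = K·τ₀ = 1.1136 × 836.04 = 931.01 MPa

931 MPa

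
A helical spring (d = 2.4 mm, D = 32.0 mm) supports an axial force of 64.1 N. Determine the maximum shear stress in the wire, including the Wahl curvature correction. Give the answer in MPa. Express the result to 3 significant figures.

Spring index C = D/d = 32.0/2.4 = 13.3333
K_W = (4C−1)/(4C−4) + 0.615/C = 52.333/49.333 + 0.0461 = 1.1069
τ₀ = 8FD/(πd³) = 8·64.1·32.0/(π·2.4³) = 16409.6/43.429 = 377.85 MPa
τ_max = K·τ₀ = 1.1069 × 377.85 = 418.25 MPa

418 MPa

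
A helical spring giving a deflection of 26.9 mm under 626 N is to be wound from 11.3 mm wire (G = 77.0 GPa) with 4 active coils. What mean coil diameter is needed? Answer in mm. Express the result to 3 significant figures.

Required rate k = F/δ = 626/26.9 = 23.271 N/mm
D = (Gd⁴/(8N_a·k))^(1/3) = (77.0×10³·11.3⁴/(8·4·23.271))^(1/3)
  = (1.6859e+06)^(1/3) = 119.0175 mm

119 mm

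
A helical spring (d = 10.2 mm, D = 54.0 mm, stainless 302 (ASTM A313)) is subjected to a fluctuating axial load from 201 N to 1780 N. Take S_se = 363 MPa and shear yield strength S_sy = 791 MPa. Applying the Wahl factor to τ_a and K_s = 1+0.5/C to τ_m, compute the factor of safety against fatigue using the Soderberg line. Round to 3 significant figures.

1.85

C = D/d = 54.0/10.2 = 5.2941; K_W = (4C−1)/(4C−4)+0.615/C = 1.2908; K_s = 1+0.5/C = 1.0944
F_a = (F_max−F_min)/2 = 789.5 N; F_m = (F_max+F_min)/2 = 990.5 N
τ_a = K_W·8F_aD/(πd³) = 1.2908 × 102.3 = 132.05 MPa
τ_m = K_s·8F_mD/(πd³) = 1.0944 × 128.35 = 140.47 MPa
Soderberg: 1/n_f = τ_a/S_se + τ_m/S_sy = 132.05/363 + 140.47/791 = 0.36379 + 0.17758 = 0.54137
n_f = 1/0.54137 = 1.847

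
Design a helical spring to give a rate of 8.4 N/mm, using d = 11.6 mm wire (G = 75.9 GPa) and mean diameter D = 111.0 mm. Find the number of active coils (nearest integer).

N_a = Gd⁴/(8D³k) = (75.9×10³ × 11.6⁴)/(8 × 111.0³ × 8.4)
    = 1.37428e+09 / 9.19048e+07 = 14.95 → 15 coils

15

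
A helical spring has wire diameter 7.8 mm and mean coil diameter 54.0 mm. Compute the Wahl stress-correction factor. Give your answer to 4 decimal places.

C = D/d = 54.0/7.8 = 6.9231
K_W = (4C−1)/(4C−4) + 0.615/C = 26.692/23.692 + 0.0888 = 1.2155

1.2155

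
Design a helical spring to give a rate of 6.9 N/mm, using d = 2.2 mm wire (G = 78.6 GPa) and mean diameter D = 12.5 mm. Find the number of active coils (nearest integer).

17

N_a = Gd⁴/(8D³k) = (78.6×10³ × 2.2⁴)/(8 × 12.5³ × 6.9)
    = 1.84125e+06 / 107812 = 17.08 → 17 coils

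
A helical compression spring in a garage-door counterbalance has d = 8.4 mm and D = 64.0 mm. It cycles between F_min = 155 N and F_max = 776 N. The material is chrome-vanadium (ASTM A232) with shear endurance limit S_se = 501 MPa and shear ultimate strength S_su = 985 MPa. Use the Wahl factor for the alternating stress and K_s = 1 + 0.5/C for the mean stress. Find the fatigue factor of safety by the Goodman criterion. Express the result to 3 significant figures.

C = D/d = 64.0/8.4 = 7.6190; K_W = (4C−1)/(4C−4)+0.615/C = 1.1940; K_s = 1+0.5/C = 1.0656
F_a = (F_max−F_min)/2 = 310.5 N; F_m = (F_max+F_min)/2 = 465.5 N
τ_a = K_W·8F_aD/(πd³) = 1.1940 × 85.378 = 101.94 MPa
τ_m = K_s·8F_mD/(πd³) = 1.0656 × 128 = 136.4 MPa
Goodman: 1/n_f = τ_a/S_se + τ_m/S_su = 101.94/501 + 136.4/985 = 0.20348 + 0.13847 = 0.34195
n_f = 1/0.34195 = 2.924

2.92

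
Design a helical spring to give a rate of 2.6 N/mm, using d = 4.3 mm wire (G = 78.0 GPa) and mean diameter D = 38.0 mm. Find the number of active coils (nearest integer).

23

N_a = Gd⁴/(8D³k) = (78.0×10³ × 4.3⁴)/(8 × 38.0³ × 2.6)
    = 2.66666e+07 / 1.14134e+06 = 23.36 → 23 coils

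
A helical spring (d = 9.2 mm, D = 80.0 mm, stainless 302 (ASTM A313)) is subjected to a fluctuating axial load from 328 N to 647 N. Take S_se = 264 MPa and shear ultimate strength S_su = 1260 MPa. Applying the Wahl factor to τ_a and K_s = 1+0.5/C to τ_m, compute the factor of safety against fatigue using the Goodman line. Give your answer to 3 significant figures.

C = D/d = 80.0/9.2 = 8.6957; K_W = (4C−1)/(4C−4)+0.615/C = 1.1682; K_s = 1+0.5/C = 1.0575
F_a = (F_max−F_min)/2 = 159.5 N; F_m = (F_max+F_min)/2 = 487.5 N
τ_a = K_W·8F_aD/(πd³) = 1.1682 × 41.728 = 48.746 MPa
τ_m = K_s·8F_mD/(πd³) = 1.0575 × 127.54 = 134.87 MPa
Goodman: 1/n_f = τ_a/S_se + τ_m/S_su = 48.746/264 + 134.87/1260 = 0.18464 + 0.10704 = 0.29168
n_f = 1/0.29168 = 3.428

3.43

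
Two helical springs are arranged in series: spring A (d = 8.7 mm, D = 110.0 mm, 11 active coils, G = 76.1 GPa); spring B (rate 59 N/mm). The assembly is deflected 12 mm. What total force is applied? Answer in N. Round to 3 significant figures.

k_A = Gd⁴/(8D³N_a) = (76.1×10³)(8.7⁴)/(8·110.0³·11) = 3.7222 N/mm
Series: 1/k_eq = 1/3.7222 + 1/59 = 0.28561; k_eq = 3.5013 N/mm
F = k_eq·δ = 3.5013·12 = 42.016 N

42.0 N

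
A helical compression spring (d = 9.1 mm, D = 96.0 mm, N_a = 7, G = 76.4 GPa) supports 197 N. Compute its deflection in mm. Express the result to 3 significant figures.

k = Gd⁴/(8D³N_a) = (76.4×10³)(9.1⁴)/(8·96.0³·7) = 10.574 N/mm
δ = F/k = 197 / 10.574 = 18.63 mm

18.6 mm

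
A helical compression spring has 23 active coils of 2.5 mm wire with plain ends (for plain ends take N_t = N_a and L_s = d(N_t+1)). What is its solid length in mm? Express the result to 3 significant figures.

plain ends: N_t = N_a = 23
L_s = d·(N_t+1) = 2.5 × 24 = 60 mm

60.0 mm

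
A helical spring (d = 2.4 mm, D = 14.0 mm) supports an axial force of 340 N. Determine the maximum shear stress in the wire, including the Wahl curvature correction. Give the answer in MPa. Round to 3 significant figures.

Spring index C = D/d = 14.0/2.4 = 5.8333
K_W = (4C−1)/(4C−4) + 0.615/C = 22.333/19.333 + 0.1054 = 1.2606
τ₀ = 8FD/(πd³) = 8·340·14.0/(π·2.4³) = 38080/43.429 = 876.83 MPa
τ_max = K·τ₀ = 1.2606 × 876.83 = 1105.3 MPa

1110 MPa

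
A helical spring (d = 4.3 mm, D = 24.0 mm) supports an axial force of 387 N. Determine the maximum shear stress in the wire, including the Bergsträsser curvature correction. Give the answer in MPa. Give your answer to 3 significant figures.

374 MPa

Spring index C = D/d = 24.0/4.3 = 5.5814
K_B = (4C+2)/(4C−3) = 24.326/19.326 = 1.2587
τ₀ = 8FD/(πd³) = 8·387·24.0/(π·4.3³) = 74304/249.78 = 297.48 MPa
τ_max = K·τ₀ = 1.2587 × 297.48 = 374.44 MPa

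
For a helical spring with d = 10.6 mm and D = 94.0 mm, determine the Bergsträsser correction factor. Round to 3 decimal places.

1.154

C = D/d = 94.0/10.6 = 8.8679
K_B = (4C+2)/(4C−3) = 37.472/32.472 = 1.1540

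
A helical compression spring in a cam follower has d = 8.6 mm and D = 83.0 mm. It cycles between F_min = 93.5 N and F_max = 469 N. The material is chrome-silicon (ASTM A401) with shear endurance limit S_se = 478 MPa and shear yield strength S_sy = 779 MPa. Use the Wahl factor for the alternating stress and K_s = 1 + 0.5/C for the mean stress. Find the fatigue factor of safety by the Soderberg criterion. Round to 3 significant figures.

C = D/d = 83.0/8.6 = 9.6512; K_W = (4C−1)/(4C−4)+0.615/C = 1.1504; K_s = 1+0.5/C = 1.0518
F_a = (F_max−F_min)/2 = 187.75 N; F_m = (F_max+F_min)/2 = 281.25 N
τ_a = K_W·8F_aD/(πd³) = 1.1504 × 62.388 = 71.772 MPa
τ_m = K_s·8F_mD/(πd³) = 1.0518 × 93.458 = 98.3 MPa
Soderberg: 1/n_f = τ_a/S_se + τ_m/S_sy = 71.772/478 + 98.3/779 = 0.15015 + 0.12619 = 0.27634
n_f = 1/0.27634 = 3.619

3.62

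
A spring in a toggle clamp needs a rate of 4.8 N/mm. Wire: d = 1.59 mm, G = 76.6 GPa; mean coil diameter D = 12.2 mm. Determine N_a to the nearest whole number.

7

N_a = Gd⁴/(8D³k) = (76.6×10³ × 1.59⁴)/(8 × 12.2³ × 4.8)
    = 489573 / 69728.6 = 7.021 → 7 coils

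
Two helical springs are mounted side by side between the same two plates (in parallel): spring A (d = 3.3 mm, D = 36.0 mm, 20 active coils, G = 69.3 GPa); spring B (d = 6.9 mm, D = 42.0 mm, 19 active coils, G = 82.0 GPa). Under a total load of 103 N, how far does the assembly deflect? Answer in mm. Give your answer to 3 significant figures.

k_A = Gd⁴/(8D³N_a) = (69.3×10³)(3.3⁴)/(8·36.0³·20) = 1.1009 N/mm
k_B = Gd⁴/(8D³N_a) = (82.0×10³)(6.9⁴)/(8·42.0³·19) = 16.505 N/mm
Parallel: k_eq = 1.1009 + 16.505 = 17.606 N/mm
δ = F/k_eq = 103/17.606 = 5.8503 mm

5.85 mm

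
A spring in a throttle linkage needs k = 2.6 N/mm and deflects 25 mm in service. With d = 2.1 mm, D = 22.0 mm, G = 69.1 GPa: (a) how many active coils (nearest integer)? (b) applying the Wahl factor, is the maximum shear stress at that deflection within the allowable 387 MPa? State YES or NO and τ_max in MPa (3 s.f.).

(a) 6 coils; (b) NO, τ_max = 452 MPa

N_a = Gd⁴/(8D³k) = (69.1×10³)(2.1⁴)/(8·22.0³·2.6) = 6.068 → N_a = 6
Actual rate k = Gd⁴/(8D³·6) = 2.6293 N/mm
Working load F = kδ = 2.6293·25 = 65.733 N
C = 22.0/2.1 = 10.4762; K_W = (4C−1)/(4C−4)+0.615/C = 1.1379
τ_max = K_W·8FD/(πd³) = 1.1379·397.64 = 452.46 MPa
τ_max > 387 MPa → exceeds allowable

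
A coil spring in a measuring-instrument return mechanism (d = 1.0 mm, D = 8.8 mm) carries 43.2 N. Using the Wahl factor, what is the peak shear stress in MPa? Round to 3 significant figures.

1130 MPa

Spring index C = D/d = 8.8/1.0 = 8.8000
K_W = (4C−1)/(4C−4) + 0.615/C = 34.200/31.200 + 0.0699 = 1.1660
τ₀ = 8FD/(πd³) = 8·43.2·8.8/(π·1.0³) = 3041.28/3.1416 = 968.07 MPa
τ_max = K·τ₀ = 1.1660 × 968.07 = 1128.8 MPa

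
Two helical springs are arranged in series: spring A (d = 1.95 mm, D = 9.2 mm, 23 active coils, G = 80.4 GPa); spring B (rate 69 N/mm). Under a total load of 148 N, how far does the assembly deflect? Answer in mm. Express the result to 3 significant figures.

20.4 mm

k_A = Gd⁴/(8D³N_a) = (80.4×10³)(1.95⁴)/(8·9.2³·23) = 8.1136 N/mm
Series: 1/k_eq = 1/8.1136 + 1/69 = 0.13774; k_eq = 7.2599 N/mm
δ = F/k_eq = 148/7.2599 = 20.386 mm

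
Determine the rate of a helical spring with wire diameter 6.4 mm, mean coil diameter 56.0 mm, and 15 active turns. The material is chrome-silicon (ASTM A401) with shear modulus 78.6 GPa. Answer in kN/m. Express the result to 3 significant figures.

6.26 kN/m

k = Gd⁴/(8D³N_a) = (78.6×10³ × 6.4⁴) / (8 × 56.0³ × 15)
  = 1.31869e+08 / 2.10739e+07 = 6.2574 N/mm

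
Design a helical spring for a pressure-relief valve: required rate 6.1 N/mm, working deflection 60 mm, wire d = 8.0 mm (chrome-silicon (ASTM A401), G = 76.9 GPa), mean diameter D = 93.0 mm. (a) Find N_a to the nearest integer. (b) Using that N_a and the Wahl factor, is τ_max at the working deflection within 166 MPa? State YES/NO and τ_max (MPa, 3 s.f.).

N_a = Gd⁴/(8D³k) = (76.9×10³)(8.0⁴)/(8·93.0³·6.1) = 8.024 → N_a = 8
Actual rate k = Gd⁴/(8D³·8) = 6.1187 N/mm
Working load F = kδ = 6.1187·60 = 367.12 N
C = 93.0/8.0 = 11.6250; K_W = (4C−1)/(4C−4)+0.615/C = 1.1235
τ_max = K_W·8FD/(πd³) = 1.1235·169.81 = 190.78 MPa
τ_max > 166 MPa → exceeds allowable

(a) 8 coils; (b) NO, τ_max = 191 MPa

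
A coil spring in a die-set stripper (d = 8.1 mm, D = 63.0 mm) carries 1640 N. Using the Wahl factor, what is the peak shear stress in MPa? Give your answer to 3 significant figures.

Spring index C = D/d = 63.0/8.1 = 7.7778
K_W = (4C−1)/(4C−4) + 0.615/C = 30.111/27.111 + 0.0791 = 1.1897
τ₀ = 8FD/(πd³) = 8·1640·63.0/(π·8.1³) = 826560/1669.6 = 495.07 MPa
τ_max = K·τ₀ = 1.1897 × 495.07 = 589 MPa

589 MPa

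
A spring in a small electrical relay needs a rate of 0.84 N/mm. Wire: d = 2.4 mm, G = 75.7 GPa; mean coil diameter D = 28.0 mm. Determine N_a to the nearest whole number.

N_a = Gd⁴/(8D³k) = (75.7×10³ × 2.4⁴)/(8 × 28.0³ × 0.84)
    = 2.51154e+06 / 147517 = 17.03 → 17 coils

17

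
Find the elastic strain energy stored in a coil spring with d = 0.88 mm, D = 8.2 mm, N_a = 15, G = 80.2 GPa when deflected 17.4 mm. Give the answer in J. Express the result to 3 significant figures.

k = Gd⁴/(8D³N_a) = (80.2×10³)(0.88⁴)/(8·8.2³·15) = 0.72691 N/mm
U = ½kδ² = 0.5 × 0.72691 × 17.4² = 110.04 N·mm = 0.11004 J

0.110 J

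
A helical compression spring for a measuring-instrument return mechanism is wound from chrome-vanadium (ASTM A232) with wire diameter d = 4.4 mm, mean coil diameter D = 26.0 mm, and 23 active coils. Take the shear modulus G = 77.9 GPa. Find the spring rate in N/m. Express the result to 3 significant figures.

9030 N/m

k = Gd⁴/(8D³N_a) = (77.9×10³ × 4.4⁴) / (8 × 26.0³ × 23)
  = 2.91977e+07 / 3.23398e+06 = 9.0284 N/mm = 9028.4 N/m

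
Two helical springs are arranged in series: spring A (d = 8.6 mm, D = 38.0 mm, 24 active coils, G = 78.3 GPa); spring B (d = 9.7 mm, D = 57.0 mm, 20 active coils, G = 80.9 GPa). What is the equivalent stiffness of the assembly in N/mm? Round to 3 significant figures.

15.2 N/mm

k_A = Gd⁴/(8D³N_a) = (78.3×10³)(8.6⁴)/(8·38.0³·24) = 40.654 N/mm
k_B = Gd⁴/(8D³N_a) = (80.9×10³)(9.7⁴)/(8·57.0³·20) = 24.171 N/mm
Series: 1/k_eq = 1/40.654 + 1/24.171 = 0.06597; k_eq = 15.158 N/mm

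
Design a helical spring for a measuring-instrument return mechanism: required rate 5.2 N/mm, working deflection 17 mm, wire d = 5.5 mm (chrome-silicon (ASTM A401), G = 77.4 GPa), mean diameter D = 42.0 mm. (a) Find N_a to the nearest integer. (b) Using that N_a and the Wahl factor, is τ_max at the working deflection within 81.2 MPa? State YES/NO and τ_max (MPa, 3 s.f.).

N_a = Gd⁴/(8D³k) = (77.4×10³)(5.5⁴)/(8·42.0³·5.2) = 22.98 → N_a = 23
Actual rate k = Gd⁴/(8D³·23) = 5.1955 N/mm
Working load F = kδ = 5.1955·17 = 88.323 N
C = 42.0/5.5 = 7.6364; K_W = (4C−1)/(4C−4)+0.615/C = 1.1935
τ_max = K_W·8FD/(πd³) = 1.1935·56.778 = 67.767 MPa
τ_max ≤ 81.2 MPa → acceptable

(a) 23 coils; (b) YES, τ_max = 67.8 MPa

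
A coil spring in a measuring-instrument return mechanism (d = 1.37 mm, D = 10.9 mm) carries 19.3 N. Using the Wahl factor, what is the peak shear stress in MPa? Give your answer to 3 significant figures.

247 MPa

Spring index C = D/d = 10.9/1.37 = 7.9562
K_W = (4C−1)/(4C−4) + 0.615/C = 30.825/27.825 + 0.0773 = 1.1851
τ₀ = 8FD/(πd³) = 8·19.3·10.9/(π·1.37³) = 1682.96/8.0781 = 208.33 MPa
τ_max = K·τ₀ = 1.1851 × 208.33 = 246.9 MPa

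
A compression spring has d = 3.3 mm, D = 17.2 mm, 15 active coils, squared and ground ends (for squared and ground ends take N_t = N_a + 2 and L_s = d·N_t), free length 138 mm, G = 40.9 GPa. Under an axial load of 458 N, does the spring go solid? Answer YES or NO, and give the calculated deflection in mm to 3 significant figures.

NO, δ = 57.7 mm

k = Gd⁴/(8D³N_a) = (40.9×10³)(3.3⁴)/(8·17.2³·15) = 7.9435 N/mm
N_t = 17; L_s = 3.3·17 = 56.1 mm; δ_solid = L₀ − L_s = 138 − 56.1 = 81.9 mm
δ = F/k = 458/7.9435 = 57.657 mm
δ < δ_solid → spring does not go solid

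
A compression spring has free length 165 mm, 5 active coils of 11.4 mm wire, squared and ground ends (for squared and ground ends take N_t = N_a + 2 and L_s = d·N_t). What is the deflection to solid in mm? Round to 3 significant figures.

N_t = 7; L_s = 11.4·7 = 79.8 mm
δ_solid = L₀ − L_s = 165 − 79.8 = 85.2 mm

85.2 mm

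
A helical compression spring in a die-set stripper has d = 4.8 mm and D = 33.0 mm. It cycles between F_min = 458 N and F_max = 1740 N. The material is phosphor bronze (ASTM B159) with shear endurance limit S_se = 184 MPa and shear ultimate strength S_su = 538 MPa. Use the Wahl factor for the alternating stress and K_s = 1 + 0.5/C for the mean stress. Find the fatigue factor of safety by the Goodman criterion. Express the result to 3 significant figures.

0.205

C = D/d = 33.0/4.8 = 6.8750; K_W = (4C−1)/(4C−4)+0.615/C = 1.2171; K_s = 1+0.5/C = 1.0727
F_a = (F_max−F_min)/2 = 641 N; F_m = (F_max+F_min)/2 = 1099 N
τ_a = K_W·8F_aD/(πd³) = 1.2171 × 487.07 = 592.82 MPa
τ_m = K_s·8F_mD/(πd³) = 1.0727 × 835.08 = 895.81 MPa
Goodman: 1/n_f = τ_a/S_se + τ_m/S_su = 592.82/184 + 895.81/538 = 3.22182 + 1.66508 = 4.8869
n_f = 1/4.8869 = 0.2046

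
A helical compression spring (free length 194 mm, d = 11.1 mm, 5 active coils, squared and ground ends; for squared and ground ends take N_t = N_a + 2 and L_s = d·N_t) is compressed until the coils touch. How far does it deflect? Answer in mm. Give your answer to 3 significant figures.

N_t = 7; L_s = 11.1·7 = 77.7 mm
δ_solid = L₀ − L_s = 194 − 77.7 = 116.3 mm

116 mm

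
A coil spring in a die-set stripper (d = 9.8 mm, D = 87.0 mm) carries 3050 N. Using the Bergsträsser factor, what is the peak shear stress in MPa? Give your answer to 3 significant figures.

Spring index C = D/d = 87.0/9.8 = 8.8776
K_B = (4C+2)/(4C−3) = 37.510/32.510 = 1.1538
τ₀ = 8FD/(πd³) = 8·3050·87.0/(π·9.8³) = 2.1228e+06/2956.8 = 717.93 MPa
τ_max = K·τ₀ = 1.1538 × 717.93 = 828.34 MPa

828 MPa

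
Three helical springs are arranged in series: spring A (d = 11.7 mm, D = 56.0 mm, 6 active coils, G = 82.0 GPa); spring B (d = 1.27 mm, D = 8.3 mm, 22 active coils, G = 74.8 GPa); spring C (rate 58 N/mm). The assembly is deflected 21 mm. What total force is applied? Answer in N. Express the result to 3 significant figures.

k_A = Gd⁴/(8D³N_a) = (82.0×10³)(11.7⁴)/(8·56.0³·6) = 182.29 N/mm
k_B = Gd⁴/(8D³N_a) = (74.8×10³)(1.27⁴)/(8·8.3³·22) = 1.9336 N/mm
Series: 1/k_eq = 1/182.29 + 1/1.9336 + 1/58 = 0.53989; k_eq = 1.8522 N/mm
F = k_eq·δ = 1.8522·21 = 38.897 N

38.9 N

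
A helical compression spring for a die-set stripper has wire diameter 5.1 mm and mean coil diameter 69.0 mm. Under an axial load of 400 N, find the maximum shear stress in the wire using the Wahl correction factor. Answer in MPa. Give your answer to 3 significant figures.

Spring index C = D/d = 69.0/5.1 = 13.5294
K_W = (4C−1)/(4C−4) + 0.615/C = 53.118/50.118 + 0.0455 = 1.1053
τ₀ = 8FD/(πd³) = 8·400·69.0/(π·5.1³) = 220800/416.74 = 529.83 MPa
τ_max = K·τ₀ = 1.1053 × 529.83 = 585.63 MPa

586 MPa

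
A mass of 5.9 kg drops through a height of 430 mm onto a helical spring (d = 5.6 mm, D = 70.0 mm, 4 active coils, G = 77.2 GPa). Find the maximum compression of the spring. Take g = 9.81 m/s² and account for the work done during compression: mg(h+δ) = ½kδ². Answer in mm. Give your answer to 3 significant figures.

k = Gd⁴/(8D³N_a) = (77.2×10³)(5.6⁴)/(8·70.0³·4) = 6.9171 N/mm
W = mg = 5.9 × 9.81 = 57.879 N
½kδ² − Wδ − Wh = 0 → δ = (W + √(W² + 2kWh))/k
δ = (57.879 + √(3350 + 344306))/6.9171 = (57.879 + 589.62)/6.9171 = 93.609 mm

93.6 mm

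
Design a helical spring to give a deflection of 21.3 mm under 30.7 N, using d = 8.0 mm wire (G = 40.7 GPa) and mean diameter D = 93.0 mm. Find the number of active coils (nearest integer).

Required rate k = F/δ = 30.7/21.3 = 1.4413 N/mm
N_a = Gd⁴/(8D³k) = (40.7×10³ × 8.0⁴)/(8 × 93.0³ × 1.4413)
    = 1.66707e+08 / 9.27465e+06 = 17.97 → 18 coils

18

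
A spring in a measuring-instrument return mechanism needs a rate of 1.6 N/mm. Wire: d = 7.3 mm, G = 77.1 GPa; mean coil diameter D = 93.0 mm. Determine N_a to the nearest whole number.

N_a = Gd⁴/(8D³k) = (77.1×10³ × 7.3⁴)/(8 × 93.0³ × 1.6)
    = 2.1895e+08 / 1.02958e+07 = 21.27 → 21 coils

21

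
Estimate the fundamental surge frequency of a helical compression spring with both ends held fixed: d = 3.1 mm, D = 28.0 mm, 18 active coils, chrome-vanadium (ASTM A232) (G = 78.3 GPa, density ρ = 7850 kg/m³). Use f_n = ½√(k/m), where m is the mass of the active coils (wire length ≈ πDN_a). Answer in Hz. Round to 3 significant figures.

k = Gd⁴/(8D³N_a) = (78.3×10³)(3.1⁴)/(8·28.0³·18) = 2.2876 N/mm = 2287.6 N/m
Wire length L = πDN_a = π·28.0·18 = 1583.4 mm
m = ρ·(πd²/4)·L = 7850 × 7.5477×10⁻⁶ m² × 1.5834 m = 0.093813 kg
f_n = ½√(k/m) = 0.5·√(2287.6/0.093813) = 0.5·√(24384) = 78.077 Hz

78.1 Hz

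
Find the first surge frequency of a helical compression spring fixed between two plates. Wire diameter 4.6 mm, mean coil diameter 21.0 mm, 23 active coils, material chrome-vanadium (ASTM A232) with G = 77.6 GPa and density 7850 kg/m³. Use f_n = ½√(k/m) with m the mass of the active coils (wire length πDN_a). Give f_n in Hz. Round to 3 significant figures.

k = Gd⁴/(8D³N_a) = (77.6×10³)(4.6⁴)/(8·21.0³·23) = 20.39 N/mm = 20390 N/m
Wire length L = πDN_a = π·21.0·23 = 1517.4 mm
m = ρ·(πd²/4)·L = 7850 × 16.619×10⁻⁶ m² × 1.5174 m = 0.19796 kg
f_n = ½√(k/m) = 0.5·√(20390/0.19796) = 0.5·√(1.03e+05) = 160.47 Hz

160 Hz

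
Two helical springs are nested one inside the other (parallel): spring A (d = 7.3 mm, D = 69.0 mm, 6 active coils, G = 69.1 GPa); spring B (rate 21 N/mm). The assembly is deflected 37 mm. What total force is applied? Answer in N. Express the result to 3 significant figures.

k_A = Gd⁴/(8D³N_a) = (69.1×10³)(7.3⁴)/(8·69.0³·6) = 12.445 N/mm
Parallel: k_eq = 12.445 + 21 = 33.445 N/mm
F = k_eq·δ = 33.445·37 = 1237.5 N

1240 N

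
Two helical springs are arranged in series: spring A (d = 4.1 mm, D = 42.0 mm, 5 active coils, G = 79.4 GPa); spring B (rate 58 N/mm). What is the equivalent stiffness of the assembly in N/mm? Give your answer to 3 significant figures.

k_A = Gd⁴/(8D³N_a) = (79.4×10³)(4.1⁴)/(8·42.0³·5) = 7.5709 N/mm
Series: 1/k_eq = 1/7.5709 + 1/58 = 0.14933; k_eq = 6.6968 N/mm

6.70 N/mm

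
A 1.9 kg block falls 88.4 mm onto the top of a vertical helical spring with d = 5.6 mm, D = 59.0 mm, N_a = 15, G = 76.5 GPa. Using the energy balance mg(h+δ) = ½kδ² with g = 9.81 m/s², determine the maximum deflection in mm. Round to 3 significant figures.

k = Gd⁴/(8D³N_a) = (76.5×10³)(5.6⁴)/(8·59.0³·15) = 3.0526 N/mm
W = mg = 1.9 × 9.81 = 18.639 N
½kδ² − Wδ − Wh = 0 → δ = (W + √(W² + 2kWh))/k
δ = (18.639 + √(347.41 + 10059.6))/3.0526 = (18.639 + 102.01)/3.0526 = 39.524 mm

39.5 mm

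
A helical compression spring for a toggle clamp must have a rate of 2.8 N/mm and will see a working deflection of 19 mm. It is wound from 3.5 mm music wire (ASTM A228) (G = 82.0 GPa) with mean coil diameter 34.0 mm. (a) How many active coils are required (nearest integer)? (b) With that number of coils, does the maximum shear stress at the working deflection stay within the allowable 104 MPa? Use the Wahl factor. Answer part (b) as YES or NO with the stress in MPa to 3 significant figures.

(a) 14 coils; (b) NO, τ_max = 123 MPa

N_a = Gd⁴/(8D³k) = (82.0×10³)(3.5⁴)/(8·34.0³·2.8) = 13.98 → N_a = 14
Actual rate k = Gd⁴/(8D³·14) = 2.7953 N/mm
Working load F = kδ = 2.7953·19 = 53.111 N
C = 34.0/3.5 = 9.7143; K_W = (4C−1)/(4C−4)+0.615/C = 1.1494
τ_max = K_W·8FD/(πd³) = 1.1494·107.25 = 123.27 MPa
τ_max > 104 MPa → exceeds allowable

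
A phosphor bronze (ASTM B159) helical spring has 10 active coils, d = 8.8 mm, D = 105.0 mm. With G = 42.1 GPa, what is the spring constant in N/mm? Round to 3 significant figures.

k = Gd⁴/(8D³N_a) = (42.1×10³ × 8.8⁴) / (8 × 105.0³ × 10)
  = 2.52472e+08 / 9.261e+07 = 2.7262 N/mm

2.73 N/mm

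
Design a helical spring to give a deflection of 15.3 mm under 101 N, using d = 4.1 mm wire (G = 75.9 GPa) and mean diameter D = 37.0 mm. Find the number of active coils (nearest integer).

Required rate k = F/δ = 101/15.3 = 6.6013 N/mm
N_a = Gd⁴/(8D³k) = (75.9×10³ × 4.1⁴)/(8 × 37.0³ × 6.6013)
    = 2.14475e+07 / 2.67501e+06 = 8.018 → 8 coils

8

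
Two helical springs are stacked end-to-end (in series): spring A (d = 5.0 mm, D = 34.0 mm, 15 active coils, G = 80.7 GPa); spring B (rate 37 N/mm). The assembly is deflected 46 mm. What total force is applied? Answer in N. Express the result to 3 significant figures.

382 N

k_A = Gd⁴/(8D³N_a) = (80.7×10³)(5.0⁴)/(8·34.0³·15) = 10.694 N/mm
Series: 1/k_eq = 1/10.694 + 1/37 = 0.12054; k_eq = 8.2961 N/mm
F = k_eq·δ = 8.2961·46 = 381.62 N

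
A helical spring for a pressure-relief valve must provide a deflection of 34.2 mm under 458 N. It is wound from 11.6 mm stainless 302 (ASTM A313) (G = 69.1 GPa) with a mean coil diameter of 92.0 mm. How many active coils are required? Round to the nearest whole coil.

15

Required rate k = F/δ = 458/34.2 = 13.392 N/mm
N_a = Gd⁴/(8D³k) = (69.1×10³ × 11.6⁴)/(8 × 92.0³ × 13.392)
    = 1.25115e+09 / 8.34244e+07 = 15 → 15 coils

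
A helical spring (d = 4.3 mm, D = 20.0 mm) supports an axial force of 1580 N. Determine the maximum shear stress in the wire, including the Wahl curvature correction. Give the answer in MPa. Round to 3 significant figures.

Spring index C = D/d = 20.0/4.3 = 4.6512
K_W = (4C−1)/(4C−4) + 0.615/C = 17.605/14.605 + 0.1322 = 1.3376
τ₀ = 8FD/(πd³) = 8·1580·20.0/(π·4.3³) = 252800/249.78 = 1012.1 MPa
τ_max = K·τ₀ = 1.3376 × 1012.1 = 1353.8 MPa

1350 MPa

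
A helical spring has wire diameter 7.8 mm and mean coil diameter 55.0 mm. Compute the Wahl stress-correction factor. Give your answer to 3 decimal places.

C = D/d = 55.0/7.8 = 7.0513
K_W = (4C−1)/(4C−4) + 0.615/C = 27.205/24.205 + 0.0872 = 1.2112

1.211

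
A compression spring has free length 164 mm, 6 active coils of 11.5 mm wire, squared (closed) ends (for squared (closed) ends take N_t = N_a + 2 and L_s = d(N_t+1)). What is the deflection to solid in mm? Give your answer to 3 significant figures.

N_t = 8; L_s = 11.5·9 = 103.5 mm
δ_solid = L₀ − L_s = 164 − 103.5 = 60.5 mm

60.5 mm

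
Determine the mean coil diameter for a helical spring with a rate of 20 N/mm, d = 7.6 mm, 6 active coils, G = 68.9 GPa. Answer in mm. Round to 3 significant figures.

D = (Gd⁴/(8N_a·k))^(1/3) = (68.9×10³·7.6⁴/(8·6·20))^(1/3)
  = (239443)^(1/3) = 62.0965 mm

62.1 mm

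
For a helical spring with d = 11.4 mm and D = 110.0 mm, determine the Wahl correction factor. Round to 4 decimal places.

1.1505

C = D/d = 110.0/11.4 = 9.6491
K_W = (4C−1)/(4C−4) + 0.615/C = 37.596/34.596 + 0.0637 = 1.1505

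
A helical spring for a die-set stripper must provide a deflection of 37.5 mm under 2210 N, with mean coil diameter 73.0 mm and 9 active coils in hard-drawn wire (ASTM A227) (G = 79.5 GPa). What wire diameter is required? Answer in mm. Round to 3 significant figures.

Required rate k = F/δ = 2210/37.5 = 58.933 N/mm
d = (8D³N_a·k / G)^(1/4) = (8·73.0³·9·58.933 / (79.5×10³))^0.25
  = (20763)^0.25 = 12.0039 mm

12.0 mm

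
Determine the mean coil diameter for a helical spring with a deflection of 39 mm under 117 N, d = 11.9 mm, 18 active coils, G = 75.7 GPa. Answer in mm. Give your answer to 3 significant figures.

152 mm

Required rate k = F/δ = 117/39 = 3 N/mm
D = (Gd⁴/(8N_a·k))^(1/3) = (75.7×10³·11.9⁴/(8·18·3))^(1/3)
  = (3.51399e+06)^(1/3) = 152.0314 mm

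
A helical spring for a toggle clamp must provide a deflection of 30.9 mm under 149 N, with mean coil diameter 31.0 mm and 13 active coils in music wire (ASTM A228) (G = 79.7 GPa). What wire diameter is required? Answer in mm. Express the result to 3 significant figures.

3.70 mm

Required rate k = F/δ = 149/30.9 = 4.822 N/mm
d = (8D³N_a·k / G)^(1/4) = (8·31.0³·13·4.822 / (79.7×10³))^0.25
  = (187.45)^0.25 = 3.7002 mm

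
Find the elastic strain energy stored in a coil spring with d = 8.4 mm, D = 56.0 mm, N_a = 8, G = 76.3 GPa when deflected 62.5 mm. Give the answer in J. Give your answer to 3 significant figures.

k = Gd⁴/(8D³N_a) = (76.3×10³)(8.4⁴)/(8·56.0³·8) = 33.799 N/mm
U = ½kδ² = 0.5 × 33.799 × 62.5² = 66013 N·mm = 66.013 J

66.0 J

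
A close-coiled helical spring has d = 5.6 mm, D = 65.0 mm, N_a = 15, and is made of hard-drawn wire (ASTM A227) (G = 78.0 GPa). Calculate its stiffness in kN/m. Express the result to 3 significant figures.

k = Gd⁴/(8D³N_a) = (78.0×10³ × 5.6⁴) / (8 × 65.0³ × 15)
  = 7.67091e+07 / 3.2955e+07 = 2.3277 N/mm

2.33 kN/m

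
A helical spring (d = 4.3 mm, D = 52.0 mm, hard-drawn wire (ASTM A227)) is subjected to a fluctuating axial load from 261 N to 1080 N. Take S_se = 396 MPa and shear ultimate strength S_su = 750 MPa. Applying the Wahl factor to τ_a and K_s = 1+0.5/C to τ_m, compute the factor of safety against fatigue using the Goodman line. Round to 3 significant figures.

C = D/d = 52.0/4.3 = 12.0930; K_W = (4C−1)/(4C−4)+0.615/C = 1.1185; K_s = 1+0.5/C = 1.0413
F_a = (F_max−F_min)/2 = 409.5 N; F_m = (F_max+F_min)/2 = 670.5 N
τ_a = K_W·8F_aD/(πd³) = 1.1185 × 682.01 = 762.81 MPa
τ_m = K_s·8F_mD/(πd³) = 1.0413 × 1116.7 = 1162.9 MPa
Goodman: 1/n_f = τ_a/S_se + τ_m/S_su = 762.81/396 + 1162.9/750 = 1.92628 + 1.55050 = 3.4768
n_f = 1/3.4768 = 0.2876

0.288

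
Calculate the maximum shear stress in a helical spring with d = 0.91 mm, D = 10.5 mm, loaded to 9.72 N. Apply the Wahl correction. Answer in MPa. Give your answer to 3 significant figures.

388 MPa

Spring index C = D/d = 10.5/0.91 = 11.5385
K_W = (4C−1)/(4C−4) + 0.615/C = 45.154/42.154 + 0.0533 = 1.1245
τ₀ = 8FD/(πd³) = 8·9.72·10.5/(π·0.91³) = 816.48/2.3674 = 344.88 MPa
τ_max = K·τ₀ = 1.1245 × 344.88 = 387.81 MPa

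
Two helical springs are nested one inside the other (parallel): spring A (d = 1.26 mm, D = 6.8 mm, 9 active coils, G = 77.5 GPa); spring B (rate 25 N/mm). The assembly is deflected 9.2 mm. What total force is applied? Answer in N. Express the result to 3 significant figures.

k_A = Gd⁴/(8D³N_a) = (77.5×10³)(1.26⁴)/(8·6.8³·9) = 8.6283 N/mm
Parallel: k_eq = 8.6283 + 25 = 33.628 N/mm
F = k_eq·δ = 33.628·9.2 = 309.38 N

309 N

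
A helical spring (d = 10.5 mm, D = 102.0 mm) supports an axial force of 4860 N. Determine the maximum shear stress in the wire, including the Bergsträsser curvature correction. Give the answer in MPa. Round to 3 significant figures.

1240 MPa

Spring index C = D/d = 102.0/10.5 = 9.7143
K_B = (4C+2)/(4C−3) = 40.857/35.857 = 1.1394
τ₀ = 8FD/(πd³) = 8·4860·102.0/(π·10.5³) = 3.96576e+06/3636.8 = 1090.5 MPa
τ_max = K·τ₀ = 1.1394 × 1090.5 = 1242.5 MPa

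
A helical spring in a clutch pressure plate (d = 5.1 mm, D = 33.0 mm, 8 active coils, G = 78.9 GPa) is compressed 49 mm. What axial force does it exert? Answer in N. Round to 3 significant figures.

1140 N

k = Gd⁴/(8D³N_a) = (78.9×10³)(5.1⁴)/(8·33.0³·8) = 23.208 N/mm
F = k·δ = 23.208 × 49 = 1137.2 N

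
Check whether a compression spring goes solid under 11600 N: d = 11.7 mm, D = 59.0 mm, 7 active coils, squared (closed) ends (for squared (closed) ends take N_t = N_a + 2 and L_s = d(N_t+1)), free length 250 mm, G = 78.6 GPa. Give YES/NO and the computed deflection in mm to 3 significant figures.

NO, δ = 90.6 mm

k = Gd⁴/(8D³N_a) = (78.6×10³)(11.7⁴)/(8·59.0³·7) = 128.06 N/mm
N_t = 9; L_s = 11.7·10 = 117 mm; δ_solid = L₀ − L_s = 250 − 117 = 133 mm
δ = F/k = 11600/128.06 = 90.581 mm
δ < δ_solid → spring does not go solid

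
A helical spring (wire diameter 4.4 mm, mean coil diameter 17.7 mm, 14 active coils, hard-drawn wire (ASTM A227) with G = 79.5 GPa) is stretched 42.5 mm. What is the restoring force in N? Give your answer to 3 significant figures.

2040 N

k = Gd⁴/(8D³N_a) = (79.5×10³)(4.4⁴)/(8·17.7³·14) = 47.978 N/mm
F = k·δ = 47.978 × 42.5 = 2039.1 N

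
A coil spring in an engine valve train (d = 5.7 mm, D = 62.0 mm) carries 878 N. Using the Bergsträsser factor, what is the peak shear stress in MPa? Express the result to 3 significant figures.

Spring index C = D/d = 62.0/5.7 = 10.8772
K_B = (4C+2)/(4C−3) = 45.509/40.509 = 1.1234
τ₀ = 8FD/(πd³) = 8·878·62.0/(π·5.7³) = 435488/581.8 = 748.52 MPa
τ_max = K·τ₀ = 1.1234 × 748.52 = 840.91 MPa

841 MPa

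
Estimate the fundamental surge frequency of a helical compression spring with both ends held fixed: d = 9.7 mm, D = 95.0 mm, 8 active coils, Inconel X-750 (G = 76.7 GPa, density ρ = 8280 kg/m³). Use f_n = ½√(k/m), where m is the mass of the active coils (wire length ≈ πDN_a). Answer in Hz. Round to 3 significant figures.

k = Gd⁴/(8D³N_a) = (76.7×10³)(9.7⁴)/(8·95.0³·8) = 12.375 N/mm = 12375 N/m
Wire length L = πDN_a = π·95.0·8 = 2387.6 mm
m = ρ·(πd²/4)·L = 8280 × 73.898×10⁻⁶ m² × 2.3876 m = 1.4609 kg
f_n = ½√(k/m) = 0.5·√(12375/1.4609) = 0.5·√(8470.4) = 46.017 Hz

46.0 Hz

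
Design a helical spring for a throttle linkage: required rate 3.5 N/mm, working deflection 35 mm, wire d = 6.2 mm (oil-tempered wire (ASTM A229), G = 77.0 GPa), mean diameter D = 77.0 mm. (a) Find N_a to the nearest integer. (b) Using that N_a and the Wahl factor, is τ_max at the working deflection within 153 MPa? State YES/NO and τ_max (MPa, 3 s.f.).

N_a = Gd⁴/(8D³k) = (77.0×10³)(6.2⁴)/(8·77.0³·3.5) = 8.901 → N_a = 9
Actual rate k = Gd⁴/(8D³·9) = 3.4614 N/mm
Working load F = kδ = 3.4614·35 = 121.15 N
C = 77.0/6.2 = 12.4194; K_W = (4C−1)/(4C−4)+0.615/C = 1.1152
τ_max = K_W·8FD/(πd³) = 1.1152·99.673 = 111.15 MPa
τ_max ≤ 153 MPa → acceptable

(a) 9 coils; (b) YES, τ_max = 111 MPa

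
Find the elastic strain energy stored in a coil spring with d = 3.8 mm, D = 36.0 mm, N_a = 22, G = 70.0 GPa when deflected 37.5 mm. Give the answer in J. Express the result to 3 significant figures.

1.25 J

k = Gd⁴/(8D³N_a) = (70.0×10³)(3.8⁴)/(8·36.0³·22) = 1.7775 N/mm
U = ½kδ² = 0.5 × 1.7775 × 37.5² = 1249.8 N·mm = 1.2498 J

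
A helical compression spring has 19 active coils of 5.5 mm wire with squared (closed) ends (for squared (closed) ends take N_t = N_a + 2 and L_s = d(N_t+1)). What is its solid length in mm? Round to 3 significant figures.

squared (closed) ends: N_t = N_a + 2 = 19 + 2 = 21
L_s = d·(N_t+1) = 5.5 × 22 = 121 mm

121 mm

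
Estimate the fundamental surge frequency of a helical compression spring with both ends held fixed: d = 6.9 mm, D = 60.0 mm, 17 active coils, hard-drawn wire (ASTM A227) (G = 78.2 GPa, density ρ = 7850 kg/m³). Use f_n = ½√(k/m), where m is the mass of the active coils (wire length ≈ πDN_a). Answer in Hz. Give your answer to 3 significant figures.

k = Gd⁴/(8D³N_a) = (78.2×10³)(6.9⁴)/(8·60.0³·17) = 6.0341 N/mm = 6034.1 N/m
Wire length L = πDN_a = π·60.0·17 = 3204.4 mm
m = ρ·(πd²/4)·L = 7850 × 37.393×10⁻⁶ m² × 3.2044 m = 0.94061 kg
f_n = ½√(k/m) = 0.5·√(6034.1/0.94061) = 0.5·√(6415.1) = 40.047 Hz

40.0 Hz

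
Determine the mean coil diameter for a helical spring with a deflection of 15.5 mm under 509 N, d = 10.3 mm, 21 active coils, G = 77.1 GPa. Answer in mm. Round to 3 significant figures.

54.0 mm

Required rate k = F/δ = 509/15.5 = 32.839 N/mm
D = (Gd⁴/(8N_a·k))^(1/3) = (77.1×10³·10.3⁴/(8·21·32.839))^(1/3)
  = (157292)^(1/3) = 53.9804 mm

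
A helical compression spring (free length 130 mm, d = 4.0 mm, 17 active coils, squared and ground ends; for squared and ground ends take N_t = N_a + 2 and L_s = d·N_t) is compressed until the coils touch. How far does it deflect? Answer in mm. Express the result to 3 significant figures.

54.0 mm

N_t = 19; L_s = 4.0·19 = 76 mm
δ_solid = L₀ − L_s = 130 − 76 = 54 mm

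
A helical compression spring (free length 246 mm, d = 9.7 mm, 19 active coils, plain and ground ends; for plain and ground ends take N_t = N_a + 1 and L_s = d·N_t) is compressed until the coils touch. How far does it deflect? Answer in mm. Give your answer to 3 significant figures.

N_t = 20; L_s = 9.7·20 = 194 mm
δ_solid = L₀ − L_s = 246 − 194 = 52 mm

52.0 mm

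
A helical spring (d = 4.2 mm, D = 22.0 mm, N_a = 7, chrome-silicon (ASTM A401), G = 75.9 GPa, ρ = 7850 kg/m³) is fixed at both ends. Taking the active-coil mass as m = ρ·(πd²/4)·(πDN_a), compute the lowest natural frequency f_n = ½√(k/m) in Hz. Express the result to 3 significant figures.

k = Gd⁴/(8D³N_a) = (75.9×10³)(4.2⁴)/(8·22.0³·7) = 39.608 N/mm = 39608 N/m
Wire length L = πDN_a = π·22.0·7 = 483.81 mm
m = ρ·(πd²/4)·L = 7850 × 13.854×10⁻⁶ m² × 0.48381 m = 0.052617 kg
f_n = ½√(k/m) = 0.5·√(39608/0.052617) = 0.5·√(7.5276e+05) = 433.81 Hz

434 Hz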